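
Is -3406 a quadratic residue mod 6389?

Reduce the numerator: -3406 ≡ 2983 (mod 6389), so (-3406/6389) = (2983/6389).
6389 ≡ 1 (mod 4), so quadratic reciprocity gives (2983/6389) = (6389/2983). Reduce: 6389 ≡ 423 (mod 2983). Now have (423/2983).
Both 423 ≡ 3 and 2983 ≡ 3 (mod 4), so reciprocity gives (423/2983) = -(2983/423). Reduce: 2983 ≡ 22 (mod 423). Now have -(22/423).
Factor out 2: 22 = 2·11. Since 423 ≡ 7 (mod 8), (2/423) = +1. Now have -(11/423).
Both 11 ≡ 3 and 423 ≡ 3 (mod 4), so reciprocity gives (11/423) = -(423/11). Reduce: 423 ≡ 5 (mod 11). Now have (5/11).
5 ≡ 1 (mod 4), so quadratic reciprocity gives (5/11) = (11/5). Reduce: 11 ≡ 1 (mod 5). Now have (1/5).
(1/5) = 1. Collecting the sign factors: 1.
The Legendre symbol is 1, so x^2 ≡ -3406 (mod 6389) has solution.

yes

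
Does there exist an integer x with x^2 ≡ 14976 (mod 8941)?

(14976/8941)
  = (6035/8941)    [14976 ≡ 6035 mod 8941]
  = (8941/6035)    [QR: 8941 ≡ 1 mod 4, sign kept]
  = (2906/6035)    [8941 ≡ 2906 mod 6035]
  = -(1453/6035)    [6035 ≡ 3 mod 8 ⇒ (2/6035) = -1]
  = -(6035/1453)    [QR: 1453 ≡ 1 mod 4, sign kept]
  = -(223/1453)    [6035 ≡ 223 mod 1453]
  = -(1453/223)    [QR: 1453 ≡ 1 mod 4, sign kept]
  = -(115/223)    [1453 ≡ 115 mod 223]
  = (223/115)    [QR: both ≡ 3 mod 4, sign flips]
  = (108/115)    [223 ≡ 108 mod 115]
  = (27/115)    [115 ≡ 3 mod 8 ⇒ (2/115)^2 = +1]
  = -(115/27)    [QR: both ≡ 3 mod 4, sign flips]
  = -(7/27)    [115 ≡ 7 mod 27]
  = (27/7)    [QR: both ≡ 3 mod 4, sign flips]
  = (6/7)    [27 ≡ 6 mod 7]
  = (3/7)    [7 ≡ 7 mod 8 ⇒ (2/7) = +1]
  = -(7/3)    [QR: both ≡ 3 mod 4, sign flips]
  = -(1/3)    [7 ≡ 1 mod 3]
  = -1    [(1/3) = 1]
The Legendre symbol is -1, so x^2 ≡ 14976 (mod 8941) has no solution.

no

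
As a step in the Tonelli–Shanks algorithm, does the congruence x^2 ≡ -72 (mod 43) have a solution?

yes

(-72|43)
  = (14|43)    [-72 ≡ 14 mod 43]
  = -(7|43)    [43 ≡ 3 mod 8 ⇒ (2|43) = -1]
  = (43|7)    [QR: both ≡ 3 mod 4, sign flips]
  = (1|7)    [43 ≡ 1 mod 7]
  = 1    [(1|7) = 1]
(-72|43) = 1, and 43 is prime, so -72 is a quadratic residue mod 43.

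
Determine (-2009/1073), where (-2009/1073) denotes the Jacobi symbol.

-1

(-2009/1073)
  = (2009/1073)    [1073 ≡ 1 mod 4 ⇒ (-1/1073) = +1]
  = (936/1073)    [2009 ≡ 936 mod 1073]
  = (117/1073)    [1073 ≡ 1 mod 8 ⇒ (2/1073)^3 = +1]
  = (1073/117)    [QR: 117 ≡ 1 mod 4, sign kept]
  = (20/117)    [1073 ≡ 20 mod 117]
  = (5/117)    [117 ≡ 5 mod 8 ⇒ (2/117)^2 = +1]
  = (117/5)    [QR: 5 ≡ 1 mod 4, sign kept]
  = (2/5)    [117 ≡ 2 mod 5]
  = -(1/5)    [5 ≡ 5 mod 8 ⇒ (2/5) = -1]
  = -1    [(1/5) = 1]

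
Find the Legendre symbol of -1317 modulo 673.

1

Pull out -1: (-1317 / 673) = (-1 / 673)·(1317 / 673). Since 673 ≡ 1 (mod 4), (-1 / 673) = +1. Now have (1317 / 673).
Reduce the numerator: 1317 ≡ 644 (mod 673), so (1317 / 673) = (644 / 673).
Factor out 2: 644 = 2^2·161. Since 673 ≡ 1 (mod 8), (2 / 673) = +1, and (2 / 673)^2 = +1. Now have (161 / 673).
161 ≡ 1 (mod 4), so quadratic reciprocity gives (161 / 673) = (673 / 161). Reduce: 673 ≡ 29 (mod 161). Now have (29 / 161).
29 ≡ 1 (mod 4), so quadratic reciprocity gives (29 / 161) = (161 / 29). Reduce: 161 ≡ 16 (mod 29). Now have (16 / 29).
Factor out 2: 16 = 2^4. Since 29 ≡ 5 (mod 8), (2 / 29) = -1, and (2 / 29)^4 = +1. Now have (1 / 29).
(1 / 29) = 1. Collecting the sign factors: 1.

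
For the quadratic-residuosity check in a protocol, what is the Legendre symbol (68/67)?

Reduce the numerator: 68 ≡ 1 (mod 67), so (68/67) = (1/67).
(1/67) = 1. Collecting the sign factors: 1.

1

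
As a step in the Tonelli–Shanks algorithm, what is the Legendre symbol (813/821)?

-1

(813/821)
  = (821/813)    [QR: 813 ≡ 1 mod 4, sign kept]
  = (8/813)    [821 ≡ 8 mod 813]
  = -(1/813)    [813 ≡ 5 mod 8 ⇒ (2/813)^3 = -1]
  = -1    [(1/813) = 1]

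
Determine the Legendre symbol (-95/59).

(-95/59)
  = -(95/59)    [59 ≡ 3 mod 4 ⇒ (-1/59) = -1]
  = -(36/59)    [95 ≡ 36 mod 59]
  = -(9/59)    [59 ≡ 3 mod 8 ⇒ (2/59)^2 = +1]
  = -(59/9)    [QR: 9 ≡ 1 mod 4, sign kept]
  = -(5/9)    [59 ≡ 5 mod 9]
  = -(9/5)    [QR: 5 ≡ 1 mod 4, sign kept]
  = -(4/5)    [9 ≡ 4 mod 5]
  = -(1/5)    [5 ≡ 5 mod 8 ⇒ (2/5)^2 = +1]
  = -1    [(1/5) = 1]

-1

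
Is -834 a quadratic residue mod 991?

yes

(-834/991)
  = -(834/991)    [991 ≡ 3 mod 4 ⇒ (-1/991) = -1]
  = -(417/991)    [991 ≡ 7 mod 8 ⇒ (2/991) = +1]
  = -(991/417)    [QR: 417 ≡ 1 mod 4, sign kept]
  = -(157/417)    [991 ≡ 157 mod 417]
  = -(417/157)    [QR: 157 ≡ 1 mod 4, sign kept]
  = -(103/157)    [417 ≡ 103 mod 157]
  = -(157/103)    [QR: 157 ≡ 1 mod 4, sign kept]
  = -(54/103)    [157 ≡ 54 mod 103]
  = -(27/103)    [103 ≡ 7 mod 8 ⇒ (2/103) = +1]
  = (103/27)    [QR: both ≡ 3 mod 4, sign flips]
  = (22/27)    [103 ≡ 22 mod 27]
  = -(11/27)    [27 ≡ 3 mod 8 ⇒ (2/27) = -1]
  = (27/11)    [QR: both ≡ 3 mod 4, sign flips]
  = (5/11)    [27 ≡ 5 mod 11]
  = (11/5)    [QR: 5 ≡ 1 mod 4, sign kept]
  = (1/5)    [11 ≡ 1 mod 5]
  = 1    [(1/5) = 1]
(-834/991) = 1, and 991 is prime, so -834 is a quadratic residue mod 991.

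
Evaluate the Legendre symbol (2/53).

-1

(2/53)
  = -(1/53)    [53 ≡ 5 mod 8 ⇒ (2/53) = -1]
  = -1    [(1/53) = 1]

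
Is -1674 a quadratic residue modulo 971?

Pull out -1: (-1674/971) = (-1/971)·(1674/971). Since 971 ≡ 3 (mod 4), (-1/971) = -1. Now have -(1674/971).
Reduce the numerator: 1674 ≡ 703 (mod 971), so (1674/971) = (703/971).
Both 703 ≡ 3 and 971 ≡ 3 (mod 4), so reciprocity gives (703/971) = -(971/703). Reduce: 971 ≡ 268 (mod 703). Now have (268/703).
Factor out 2: 268 = 2^2·67. Since 703 ≡ 7 (mod 8), (2/703) = +1, and (2/703)^2 = +1. Now have (67/703).
Both 67 ≡ 3 and 703 ≡ 3 (mod 4), so reciprocity gives (67/703) = -(703/67). Reduce: 703 ≡ 33 (mod 67). Now have -(33/67).
33 ≡ 1 (mod 4), so quadratic reciprocity gives (33/67) = (67/33). Reduce: 67 ≡ 1 (mod 33). Now have -(1/33).
(1/33) = 1. Collecting the sign factors: -1.
(-1674/971) = -1, and 971 is prime, so -1674 is not a quadratic residue mod 971.

no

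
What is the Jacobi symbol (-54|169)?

Pull out -1: (-54|169) = (-1|169)·(54|169). Since 169 ≡ 1 (mod 4), (-1|169) = +1. Now have (54|169).
Factor out 2: 54 = 2·27. Since 169 ≡ 1 (mod 8), (2|169) = +1. Now have (27|169).
169 ≡ 1 (mod 4), so quadratic reciprocity gives (27|169) = (169|27). Reduce: 169 ≡ 7 (mod 27). Now have (7|27).
Both 7 ≡ 3 and 27 ≡ 3 (mod 4), so reciprocity gives (7|27) = -(27|7). Reduce: 27 ≡ 6 (mod 7). Now have -(6|7).
Factor out 2: 6 = 2·3. Since 7 ≡ 7 (mod 8), (2|7) = +1. Now have -(3|7).
Both 3 ≡ 3 and 7 ≡ 3 (mod 4), so reciprocity gives (3|7) = -(7|3). Reduce: 7 ≡ 1 (mod 3). Now have (1|3).
(1|3) = 1. Collecting the sign factors: 1.

1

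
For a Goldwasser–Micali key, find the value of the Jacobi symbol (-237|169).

Reduce the numerator: -237 ≡ 101 (mod 169), so (-237|169) = (101|169).
101 ≡ 1 (mod 4), so quadratic reciprocity gives (101|169) = (169|101). Reduce: 169 ≡ 68 (mod 101). Now have (68|101).
Factor out 2: 68 = 2^2·17. Since 101 ≡ 5 (mod 8), (2|101) = -1, and (2|101)^2 = +1. Now have (17|101).
17 ≡ 1 (mod 4), so quadratic reciprocity gives (17|101) = (101|17). Reduce: 101 ≡ 16 (mod 17). Now have (16|17).
Factor out 2: 16 = 2^4. Since 17 ≡ 1 (mod 8), (2|17) = +1, and (2|17)^4 = +1. Now have (1|17).
(1|17) = 1. Collecting the sign factors: 1.

1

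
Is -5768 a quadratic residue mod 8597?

(-5768/8597)
  = (2829/8597)    [-5768 ≡ 2829 mod 8597]
  = (8597/2829)    [QR: 2829 ≡ 1 mod 4, sign kept]
  = (110/2829)    [8597 ≡ 110 mod 2829]
  = -(55/2829)    [2829 ≡ 5 mod 8 ⇒ (2/2829) = -1]
  = -(2829/55)    [QR: 2829 ≡ 1 mod 4, sign kept]
  = -(24/55)    [2829 ≡ 24 mod 55]
  = -(3/55)    [55 ≡ 7 mod 8 ⇒ (2/55)^3 = +1]
  = (55/3)    [QR: both ≡ 3 mod 4, sign flips]
  = (1/3)    [55 ≡ 1 mod 3]
  = 1    [(1/3) = 1]
(-5768/8597) = 1, and 8597 is prime, so -5768 is a quadratic residue mod 8597.

yes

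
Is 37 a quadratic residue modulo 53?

(37/53)
  = (53/37)    [QR: 37 ≡ 1 mod 4, sign kept]
  = (16/37)    [53 ≡ 16 mod 37]
  = (1/37)    [37 ≡ 5 mod 8 ⇒ (2/37)^4 = +1]
  = 1    [(1/37) = 1]
The Legendre symbol is 1, so x^2 ≡ 37 (mod 53) has solution.

yes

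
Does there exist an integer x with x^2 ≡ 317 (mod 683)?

317 ≡ 1 (mod 4), so quadratic reciprocity gives (317/683) = (683/317). Reduce: 683 ≡ 49 (mod 317). Now have (49/317).
49 ≡ 1 (mod 4), so quadratic reciprocity gives (49/317) = (317/49). Reduce: 317 ≡ 23 (mod 49). Now have (23/49).
49 ≡ 1 (mod 4), so quadratic reciprocity gives (23/49) = (49/23). Reduce: 49 ≡ 3 (mod 23). Now have (3/23).
Both 3 ≡ 3 and 23 ≡ 3 (mod 4), so reciprocity gives (3/23) = -(23/3). Reduce: 23 ≡ 2 (mod 3). Now have -(2/3).
Factor out 2: 2 = 2. Since 3 ≡ 3 (mod 8), (2/3) = -1. Now have (1/3).
(1/3) = 1. Collecting the sign factors: 1.
(317/683) = 1, and 683 is prime, so 317 is a quadratic residue mod 683.

yes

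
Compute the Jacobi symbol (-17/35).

(-17/35)
  = -(17/35)    [35 ≡ 3 mod 4 ⇒ (-1/35) = -1]
  = -(35/17)    [QR: 17 ≡ 1 mod 4, sign kept]
  = -(1/17)    [35 ≡ 1 mod 17]
  = -1    [(1/17) = 1]

-1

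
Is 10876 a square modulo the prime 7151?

(10876|7151)
  = (3725|7151)    [10876 ≡ 3725 mod 7151]
  = (7151|3725)    [QR: 3725 ≡ 1 mod 4, sign kept]
  = (3426|3725)    [7151 ≡ 3426 mod 3725]
  = -(1713|3725)    [3725 ≡ 5 mod 8 ⇒ (2|3725) = -1]
  = -(3725|1713)    [QR: 1713 ≡ 1 mod 4, sign kept]
  = -(299|1713)    [3725 ≡ 299 mod 1713]
  = -(1713|299)    [QR: 1713 ≡ 1 mod 4, sign kept]
  = -(218|299)    [1713 ≡ 218 mod 299]
  = (109|299)    [299 ≡ 3 mod 8 ⇒ (2|299) = -1]
  = (299|109)    [QR: 109 ≡ 1 mod 4, sign kept]
  = (81|109)    [299 ≡ 81 mod 109]
  = (109|81)    [QR: 81 ≡ 1 mod 4, sign kept]
  = (28|81)    [109 ≡ 28 mod 81]
  = (7|81)    [81 ≡ 1 mod 8 ⇒ (2|81)^2 = +1]
  = (81|7)    [QR: 81 ≡ 1 mod 4, sign kept]
  = (4|7)    [81 ≡ 4 mod 7]
  = (1|7)    [7 ≡ 7 mod 8 ⇒ (2|7)^2 = +1]
  = 1    [(1|7) = 1]
The Legendre symbol is 1, so x^2 ≡ 10876 (mod 7151) has solution.

yes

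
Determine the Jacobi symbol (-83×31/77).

By multiplicativity, (-83·31/77) = (-83/77)·(31/77).
First factor (-83/77):
Reduce the numerator: -83 ≡ 71 (mod 77), so (-83/77) = (71/77).
77 ≡ 1 (mod 4), so quadratic reciprocity gives (71/77) = (77/71). Reduce: 77 ≡ 6 (mod 71). Now have (6/71).
Factor out 2: 6 = 2·3. Since 71 ≡ 7 (mod 8), (2/71) = +1. Now have (3/71).
Both 3 ≡ 3 and 71 ≡ 3 (mod 4), so reciprocity gives (3/71) = -(71/3). Reduce: 71 ≡ 2 (mod 3). Now have -(2/3).
Factor out 2: 2 = 2. Since 3 ≡ 3 (mod 8), (2/3) = -1. Now have (1/3).
(1/3) = 1. Collecting the sign factors: 1.
Second factor (31/77):
77 ≡ 1 (mod 4), so quadratic reciprocity gives (31/77) = (77/31). Reduce: 77 ≡ 15 (mod 31). Now have (15/31).
Both 15 ≡ 3 and 31 ≡ 3 (mod 4), so reciprocity gives (15/31) = -(31/15). Reduce: 31 ≡ 1 (mod 15). Now have -(1/15).
(1/15) = 1. Collecting the sign factors: -1.
Product: (1)·(-1) = -1.

-1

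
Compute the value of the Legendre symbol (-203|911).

-1

(-203|911)
  = -(203|911)    [911 ≡ 3 mod 4 ⇒ (-1|911) = -1]
  = (911|203)    [QR: both ≡ 3 mod 4, sign flips]
  = (99|203)    [911 ≡ 99 mod 203]
  = -(203|99)    [QR: both ≡ 3 mod 4, sign flips]
  = -(5|99)    [203 ≡ 5 mod 99]
  = -(99|5)    [QR: 5 ≡ 1 mod 4, sign kept]
  = -(4|5)    [99 ≡ 4 mod 5]
  = -(1|5)    [5 ≡ 5 mod 8 ⇒ (2|5)^2 = +1]
  = -1    [(1|5) = 1]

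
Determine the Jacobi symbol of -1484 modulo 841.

Pull out -1: (-1484 / 841) = (-1 / 841)·(1484 / 841). Since 841 ≡ 1 (mod 4), (-1 / 841) = +1. Now have (1484 / 841).
Reduce the numerator: 1484 ≡ 643 (mod 841), so (1484 / 841) = (643 / 841).
841 ≡ 1 (mod 4), so quadratic reciprocity gives (643 / 841) = (841 / 643). Reduce: 841 ≡ 198 (mod 643). Now have (198 / 643).
Factor out 2: 198 = 2·99. Since 643 ≡ 3 (mod 8), (2 / 643) = -1. Now have -(99 / 643).
Both 99 ≡ 3 and 643 ≡ 3 (mod 4), so reciprocity gives (99 / 643) = -(643 / 99). Reduce: 643 ≡ 49 (mod 99). Now have (49 / 99).
49 ≡ 1 (mod 4), so quadratic reciprocity gives (49 / 99) = (99 / 49). Reduce: 99 ≡ 1 (mod 49). Now have (1 / 49).
(1 / 49) = 1. Collecting the sign factors: 1.

1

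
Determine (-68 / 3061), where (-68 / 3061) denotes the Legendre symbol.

1

Reduce the numerator: -68 ≡ 2993 (mod 3061), so (-68 / 3061) = (2993 / 3061).
2993 ≡ 1 (mod 4), so quadratic reciprocity gives (2993 / 3061) = (3061 / 2993). Reduce: 3061 ≡ 68 (mod 2993). Now have (68 / 2993).
Factor out 2: 68 = 2^2·17. Since 2993 ≡ 1 (mod 8), (2 / 2993) = +1, and (2 / 2993)^2 = +1. Now have (17 / 2993).
17 ≡ 1 (mod 4), so quadratic reciprocity gives (17 / 2993) = (2993 / 17). Reduce: 2993 ≡ 1 (mod 17). Now have (1 / 17).
(1 / 17) = 1. Collecting the sign factors: 1.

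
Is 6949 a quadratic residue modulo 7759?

(6949/7759)
  = (7759/6949)    [QR: 6949 ≡ 1 mod 4, sign kept]
  = (810/6949)    [7759 ≡ 810 mod 6949]
  = -(405/6949)    [6949 ≡ 5 mod 8 ⇒ (2/6949) = -1]
  = -(6949/405)    [QR: 405 ≡ 1 mod 4, sign kept]
  = -(64/405)    [6949 ≡ 64 mod 405]
  = -(1/405)    [405 ≡ 5 mod 8 ⇒ (2/405)^6 = +1]
  = -1    [(1/405) = 1]
(6949/7759) = -1, and 7759 is prime, so 6949 is not a quadratic residue mod 7759.

no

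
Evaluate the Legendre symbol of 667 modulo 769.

1

769 ≡ 1 (mod 4), so quadratic reciprocity gives (667 / 769) = (769 / 667). Reduce: 769 ≡ 102 (mod 667). Now have (102 / 667).
Factor out 2: 102 = 2·51. Since 667 ≡ 3 (mod 8), (2 / 667) = -1. Now have -(51 / 667).
Both 51 ≡ 3 and 667 ≡ 3 (mod 4), so reciprocity gives (51 / 667) = -(667 / 51). Reduce: 667 ≡ 4 (mod 51). Now have (4 / 51).
Factor out 2: 4 = 2^2. Since 51 ≡ 3 (mod 8), (2 / 51) = -1, and (2 / 51)^2 = +1. Now have (1 / 51).
(1 / 51) = 1. Collecting the sign factors: 1.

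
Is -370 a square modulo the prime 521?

yes

Reduce the numerator: -370 ≡ 151 (mod 521), so (-370/521) = (151/521).
521 ≡ 1 (mod 4), so quadratic reciprocity gives (151/521) = (521/151). Reduce: 521 ≡ 68 (mod 151). Now have (68/151).
Factor out 2: 68 = 2^2·17. Since 151 ≡ 7 (mod 8), (2/151) = +1, and (2/151)^2 = +1. Now have (17/151).
17 ≡ 1 (mod 4), so quadratic reciprocity gives (17/151) = (151/17). Reduce: 151 ≡ 15 (mod 17). Now have (15/17).
17 ≡ 1 (mod 4), so quadratic reciprocity gives (15/17) = (17/15). Reduce: 17 ≡ 2 (mod 15). Now have (2/15).
Factor out 2: 2 = 2. Since 15 ≡ 7 (mod 8), (2/15) = +1. Now have (1/15).
(1/15) = 1. Collecting the sign factors: 1.
The Legendre symbol is 1, so x^2 ≡ -370 (mod 521) has solution.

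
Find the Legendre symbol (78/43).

(78/43)
  = (35/43)    [78 ≡ 35 mod 43]
  = -(43/35)    [QR: both ≡ 3 mod 4, sign flips]
  = -(8/35)    [43 ≡ 8 mod 35]
  = (1/35)    [35 ≡ 3 mod 8 ⇒ (2/35)^3 = -1]
  = 1    [(1/35) = 1]

1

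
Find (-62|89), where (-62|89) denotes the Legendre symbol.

Reduce the numerator: -62 ≡ 27 (mod 89), so (-62|89) = (27|89).
89 ≡ 1 (mod 4), so quadratic reciprocity gives (27|89) = (89|27). Reduce: 89 ≡ 8 (mod 27). Now have (8|27).
Factor out 2: 8 = 2^3. Since 27 ≡ 3 (mod 8), (2|27) = -1, and (2|27)^3 = -1. Now have -(1|27).
(1|27) = 1. Collecting the sign factors: -1.

-1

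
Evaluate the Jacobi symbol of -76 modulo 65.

Pull out -1: (-76 / 65) = (-1 / 65)·(76 / 65). Since 65 ≡ 1 (mod 4), (-1 / 65) = +1. Now have (76 / 65).
Reduce the numerator: 76 ≡ 11 (mod 65), so (76 / 65) = (11 / 65).
65 ≡ 1 (mod 4), so quadratic reciprocity gives (11 / 65) = (65 / 11). Reduce: 65 ≡ 10 (mod 11). Now have (10 / 11).
Factor out 2: 10 = 2·5. Since 11 ≡ 3 (mod 8), (2 / 11) = -1. Now have -(5 / 11).
5 ≡ 1 (mod 4), so quadratic reciprocity gives (5 / 11) = (11 / 5). Reduce: 11 ≡ 1 (mod 5). Now have -(1 / 5).
(1 / 5) = 1. Collecting the sign factors: -1.

-1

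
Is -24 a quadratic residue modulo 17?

no

Reduce the numerator: -24 ≡ 10 (mod 17), so (-24/17) = (10/17).
Factor out 2: 10 = 2·5. Since 17 ≡ 1 (mod 8), (2/17) = +1. Now have (5/17).
5 ≡ 1 (mod 4), so quadratic reciprocity gives (5/17) = (17/5). Reduce: 17 ≡ 2 (mod 5). Now have (2/5).
Factor out 2: 2 = 2. Since 5 ≡ 5 (mod 8), (2/5) = -1. Now have -(1/5).
(1/5) = 1. Collecting the sign factors: -1.
The Legendre symbol is -1, so x^2 ≡ -24 (mod 17) has no solution.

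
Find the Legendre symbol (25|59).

25 ≡ 1 (mod 4), so quadratic reciprocity gives (25|59) = (59|25). Reduce: 59 ≡ 9 (mod 25). Now have (9|25).
9 ≡ 1 (mod 4), so quadratic reciprocity gives (9|25) = (25|9). Reduce: 25 ≡ 7 (mod 9). Now have (7|9).
9 ≡ 1 (mod 4), so quadratic reciprocity gives (7|9) = (9|7). Reduce: 9 ≡ 2 (mod 7). Now have (2|7).
Factor out 2: 2 = 2. Since 7 ≡ 7 (mod 8), (2|7) = +1. Now have (1|7).
(1|7) = 1. Collecting the sign factors: 1.

1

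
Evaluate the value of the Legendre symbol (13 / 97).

-1

(13 / 97)
  = (97 / 13)    [QR: 13 ≡ 1 mod 4, sign kept]
  = (6 / 13)    [97 ≡ 6 mod 13]
  = -(3 / 13)    [13 ≡ 5 mod 8 ⇒ (2 / 13) = -1]
  = -(13 / 3)    [QR: 13 ≡ 1 mod 4, sign kept]
  = -(1 / 3)    [13 ≡ 1 mod 3]
  = -1    [(1 / 3) = 1]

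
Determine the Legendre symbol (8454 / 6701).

-1

(8454 / 6701)
  = (1753 / 6701)    [8454 ≡ 1753 mod 6701]
  = (6701 / 1753)    [QR: 1753 ≡ 1 mod 4, sign kept]
  = (1442 / 1753)    [6701 ≡ 1442 mod 1753]
  = (721 / 1753)    [1753 ≡ 1 mod 8 ⇒ (2 / 1753) = +1]
  = (1753 / 721)    [QR: 721 ≡ 1 mod 4, sign kept]
  = (311 / 721)    [1753 ≡ 311 mod 721]
  = (721 / 311)    [QR: 721 ≡ 1 mod 4, sign kept]
  = (99 / 311)    [721 ≡ 99 mod 311]
  = -(311 / 99)    [QR: both ≡ 3 mod 4, sign flips]
  = -(14 / 99)    [311 ≡ 14 mod 99]
  = (7 / 99)    [99 ≡ 3 mod 8 ⇒ (2 / 99) = -1]
  = -(99 / 7)    [QR: both ≡ 3 mod 4, sign flips]
  = -(1 / 7)    [99 ≡ 1 mod 7]
  = -1    [(1 / 7) = 1]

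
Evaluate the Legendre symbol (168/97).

Reduce the numerator: 168 ≡ 71 (mod 97), so (168/97) = (71/97).
97 ≡ 1 (mod 4), so quadratic reciprocity gives (71/97) = (97/71). Reduce: 97 ≡ 26 (mod 71). Now have (26/71).
Factor out 2: 26 = 2·13. Since 71 ≡ 7 (mod 8), (2/71) = +1. Now have (13/71).
13 ≡ 1 (mod 4), so quadratic reciprocity gives (13/71) = (71/13). Reduce: 71 ≡ 6 (mod 13). Now have (6/13).
Factor out 2: 6 = 2·3. Since 13 ≡ 5 (mod 8), (2/13) = -1. Now have -(3/13).
13 ≡ 1 (mod 4), so quadratic reciprocity gives (3/13) = (13/3). Reduce: 13 ≡ 1 (mod 3). Now have -(1/3).
(1/3) = 1. Collecting the sign factors: -1.

-1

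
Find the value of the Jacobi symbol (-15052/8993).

-1

Pull out -1: (-15052/8993) = (-1/8993)·(15052/8993). Since 8993 ≡ 1 (mod 4), (-1/8993) = +1. Now have (15052/8993).
Reduce the numerator: 15052 ≡ 6059 (mod 8993), so (15052/8993) = (6059/8993).
8993 ≡ 1 (mod 4), so quadratic reciprocity gives (6059/8993) = (8993/6059). Reduce: 8993 ≡ 2934 (mod 6059). Now have (2934/6059).
Factor out 2: 2934 = 2·1467. Since 6059 ≡ 3 (mod 8), (2/6059) = -1. Now have -(1467/6059).
Both 1467 ≡ 3 and 6059 ≡ 3 (mod 4), so reciprocity gives (1467/6059) = -(6059/1467). Reduce: 6059 ≡ 191 (mod 1467). Now have (191/1467).
Both 191 ≡ 3 and 1467 ≡ 3 (mod 4), so reciprocity gives (191/1467) = -(1467/191). Reduce: 1467 ≡ 130 (mod 191). Now have -(130/191).
Factor out 2: 130 = 2·65. Since 191 ≡ 7 (mod 8), (2/191) = +1. Now have -(65/191).
65 ≡ 1 (mod 4), so quadratic reciprocity gives (65/191) = (191/65). Reduce: 191 ≡ 61 (mod 65). Now have -(61/65).
61 ≡ 1 (mod 4), so quadratic reciprocity gives (61/65) = (65/61). Reduce: 65 ≡ 4 (mod 61). Now have -(4/61).
Factor out 2: 4 = 2^2. Since 61 ≡ 5 (mod 8), (2/61) = -1, and (2/61)^2 = +1. Now have -(1/61).
(1/61) = 1. Collecting the sign factors: -1.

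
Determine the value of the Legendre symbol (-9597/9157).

1

Reduce the numerator: -9597 ≡ 8717 (mod 9157), so (-9597/9157) = (8717/9157).
8717 ≡ 1 (mod 4), so quadratic reciprocity gives (8717/9157) = (9157/8717). Reduce: 9157 ≡ 440 (mod 8717). Now have (440/8717).
Factor out 2: 440 = 2^3·55. Since 8717 ≡ 5 (mod 8), (2/8717) = -1, and (2/8717)^3 = -1. Now have -(55/8717).
8717 ≡ 1 (mod 4), so quadratic reciprocity gives (55/8717) = (8717/55). Reduce: 8717 ≡ 27 (mod 55). Now have -(27/55).
Both 27 ≡ 3 and 55 ≡ 3 (mod 4), so reciprocity gives (27/55) = -(55/27). Reduce: 55 ≡ 1 (mod 27). Now have (1/27).
(1/27) = 1. Collecting the sign factors: 1.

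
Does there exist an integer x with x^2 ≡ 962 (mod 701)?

yes

(962/701)
  = (261/701)    [962 ≡ 261 mod 701]
  = (701/261)    [QR: 261 ≡ 1 mod 4, sign kept]
  = (179/261)    [701 ≡ 179 mod 261]
  = (261/179)    [QR: 261 ≡ 1 mod 4, sign kept]
  = (82/179)    [261 ≡ 82 mod 179]
  = -(41/179)    [179 ≡ 3 mod 8 ⇒ (2/179) = -1]
  = -(179/41)    [QR: 41 ≡ 1 mod 4, sign kept]
  = -(15/41)    [179 ≡ 15 mod 41]
  = -(41/15)    [QR: 41 ≡ 1 mod 4, sign kept]
  = -(11/15)    [41 ≡ 11 mod 15]
  = (15/11)    [QR: both ≡ 3 mod 4, sign flips]
  = (4/11)    [15 ≡ 4 mod 11]
  = (1/11)    [11 ≡ 3 mod 8 ⇒ (2/11)^2 = +1]
  = 1    [(1/11) = 1]
The Legendre symbol is 1, so x^2 ≡ 962 (mod 701) has solution.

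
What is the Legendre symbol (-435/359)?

Reduce the numerator: -435 ≡ 283 (mod 359), so (-435/359) = (283/359).
Both 283 ≡ 3 and 359 ≡ 3 (mod 4), so reciprocity gives (283/359) = -(359/283). Reduce: 359 ≡ 76 (mod 283). Now have -(76/283).
Factor out 2: 76 = 2^2·19. Since 283 ≡ 3 (mod 8), (2/283) = -1, and (2/283)^2 = +1. Now have -(19/283).
Both 19 ≡ 3 and 283 ≡ 3 (mod 4), so reciprocity gives (19/283) = -(283/19). Reduce: 283 ≡ 17 (mod 19). Now have (17/19).
17 ≡ 1 (mod 4), so quadratic reciprocity gives (17/19) = (19/17). Reduce: 19 ≡ 2 (mod 17). Now have (2/17).
Factor out 2: 2 = 2. Since 17 ≡ 1 (mod 8), (2/17) = +1. Now have (1/17).
(1/17) = 1. Collecting the sign factors: 1.

1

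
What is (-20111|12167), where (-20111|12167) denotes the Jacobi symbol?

-1

Reduce the numerator: -20111 ≡ 4223 (mod 12167), so (-20111|12167) = (4223|12167).
Both 4223 ≡ 3 and 12167 ≡ 3 (mod 4), so reciprocity gives (4223|12167) = -(12167|4223). Reduce: 12167 ≡ 3721 (mod 4223). Now have -(3721|4223).
3721 ≡ 1 (mod 4), so quadratic reciprocity gives (3721|4223) = (4223|3721). Reduce: 4223 ≡ 502 (mod 3721). Now have -(502|3721).
Factor out 2: 502 = 2·251. Since 3721 ≡ 1 (mod 8), (2|3721) = +1. Now have -(251|3721).
3721 ≡ 1 (mod 4), so quadratic reciprocity gives (251|3721) = (3721|251). Reduce: 3721 ≡ 207 (mod 251). Now have -(207|251).
Both 207 ≡ 3 and 251 ≡ 3 (mod 4), so reciprocity gives (207|251) = -(251|207). Reduce: 251 ≡ 44 (mod 207). Now have (44|207).
Factor out 2: 44 = 2^2·11. Since 207 ≡ 7 (mod 8), (2|207) = +1, and (2|207)^2 = +1. Now have (11|207).
Both 11 ≡ 3 and 207 ≡ 3 (mod 4), so reciprocity gives (11|207) = -(207|11). Reduce: 207 ≡ 9 (mod 11). Now have -(9|11).
9 ≡ 1 (mod 4), so quadratic reciprocity gives (9|11) = (11|9). Reduce: 11 ≡ 2 (mod 9). Now have -(2|9).
Factor out 2: 2 = 2. Since 9 ≡ 1 (mod 8), (2|9) = +1. Now have -(1|9).
(1|9) = 1. Collecting the sign factors: -1.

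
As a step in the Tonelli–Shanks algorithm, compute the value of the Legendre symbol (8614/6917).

1

Reduce the numerator: 8614 ≡ 1697 (mod 6917), so (8614/6917) = (1697/6917).
1697 ≡ 1 (mod 4), so quadratic reciprocity gives (1697/6917) = (6917/1697). Reduce: 6917 ≡ 129 (mod 1697). Now have (129/1697).
129 ≡ 1 (mod 4), so quadratic reciprocity gives (129/1697) = (1697/129). Reduce: 1697 ≡ 20 (mod 129). Now have (20/129).
Factor out 2: 20 = 2^2·5. Since 129 ≡ 1 (mod 8), (2/129) = +1, and (2/129)^2 = +1. Now have (5/129).
5 ≡ 1 (mod 4), so quadratic reciprocity gives (5/129) = (129/5). Reduce: 129 ≡ 4 (mod 5). Now have (4/5).
Factor out 2: 4 = 2^2. Since 5 ≡ 5 (mod 8), (2/5) = -1, and (2/5)^2 = +1. Now have (1/5).
(1/5) = 1. Collecting the sign factors: 1.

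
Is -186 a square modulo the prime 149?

(-186/149)
  = (186/149)    [149 ≡ 1 mod 4 ⇒ (-1/149) = +1]
  = (37/149)    [186 ≡ 37 mod 149]
  = (149/37)    [QR: 37 ≡ 1 mod 4, sign kept]
  = (1/37)    [149 ≡ 1 mod 37]
  = 1    [(1/37) = 1]
(-186/149) = 1, and 149 is prime, so -186 is a quadratic residue mod 149.

yes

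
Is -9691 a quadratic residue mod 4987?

Pull out -1: (-9691/4987) = (-1/4987)·(9691/4987). Since 4987 ≡ 3 (mod 4), (-1/4987) = -1. Now have -(9691/4987).
Reduce the numerator: 9691 ≡ 4704 (mod 4987), so (9691/4987) = (4704/4987).
Factor out 2: 4704 = 2^5·147. Since 4987 ≡ 3 (mod 8), (2/4987) = -1, and (2/4987)^5 = -1. Now have (147/4987).
Both 147 ≡ 3 and 4987 ≡ 3 (mod 4), so reciprocity gives (147/4987) = -(4987/147). Reduce: 4987 ≡ 136 (mod 147). Now have -(136/147).
Factor out 2: 136 = 2^3·17. Since 147 ≡ 3 (mod 8), (2/147) = -1, and (2/147)^3 = -1. Now have (17/147).
17 ≡ 1 (mod 4), so quadratic reciprocity gives (17/147) = (147/17). Reduce: 147 ≡ 11 (mod 17). Now have (11/17).
17 ≡ 1 (mod 4), so quadratic reciprocity gives (11/17) = (17/11). Reduce: 17 ≡ 6 (mod 11). Now have (6/11).
Factor out 2: 6 = 2·3. Since 11 ≡ 3 (mod 8), (2/11) = -1. Now have -(3/11).
Both 3 ≡ 3 and 11 ≡ 3 (mod 4), so reciprocity gives (3/11) = -(11/3). Reduce: 11 ≡ 2 (mod 3). Now have (2/3).
Factor out 2: 2 = 2. Since 3 ≡ 3 (mod 8), (2/3) = -1. Now have -(1/3).
(1/3) = 1. Collecting the sign factors: -1.
(-9691/4987) = -1, and 4987 is prime, so -9691 is not a quadratic residue mod 4987.

no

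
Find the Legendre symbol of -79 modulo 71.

Reduce the numerator: -79 ≡ 63 (mod 71), so (-79|71) = (63|71).
Both 63 ≡ 3 and 71 ≡ 3 (mod 4), so reciprocity gives (63|71) = -(71|63). Reduce: 71 ≡ 8 (mod 63). Now have -(8|63).
Factor out 2: 8 = 2^3. Since 63 ≡ 7 (mod 8), (2|63) = +1, and (2|63)^3 = +1. Now have -(1|63).
(1|63) = 1. Collecting the sign factors: -1.

-1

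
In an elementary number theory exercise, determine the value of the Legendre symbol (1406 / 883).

(1406 / 883)
  = (523 / 883)    [1406 ≡ 523 mod 883]
  = -(883 / 523)    [QR: both ≡ 3 mod 4, sign flips]
  = -(360 / 523)    [883 ≡ 360 mod 523]
  = (45 / 523)    [523 ≡ 3 mod 8 ⇒ (2 / 523)^3 = -1]
  = (523 / 45)    [QR: 45 ≡ 1 mod 4, sign kept]
  = (28 / 45)    [523 ≡ 28 mod 45]
  = (7 / 45)    [45 ≡ 5 mod 8 ⇒ (2 / 45)^2 = +1]
  = (45 / 7)    [QR: 45 ≡ 1 mod 4, sign kept]
  = (3 / 7)    [45 ≡ 3 mod 7]
  = -(7 / 3)    [QR: both ≡ 3 mod 4, sign flips]
  = -(1 / 3)    [7 ≡ 1 mod 3]
  = -1    [(1 / 3) = 1]

-1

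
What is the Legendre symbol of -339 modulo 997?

-1

Reduce the numerator: -339 ≡ 658 (mod 997), so (-339/997) = (658/997).
Factor out 2: 658 = 2·329. Since 997 ≡ 5 (mod 8), (2/997) = -1. Now have -(329/997).
329 ≡ 1 (mod 4), so quadratic reciprocity gives (329/997) = (997/329). Reduce: 997 ≡ 10 (mod 329). Now have -(10/329).
Factor out 2: 10 = 2·5. Since 329 ≡ 1 (mod 8), (2/329) = +1. Now have -(5/329).
5 ≡ 1 (mod 4), so quadratic reciprocity gives (5/329) = (329/5). Reduce: 329 ≡ 4 (mod 5). Now have -(4/5).
Factor out 2: 4 = 2^2. Since 5 ≡ 5 (mod 8), (2/5) = -1, and (2/5)^2 = +1. Now have -(1/5).
(1/5) = 1. Collecting the sign factors: -1.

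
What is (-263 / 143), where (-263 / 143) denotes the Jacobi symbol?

(-263 / 143)
  = (23 / 143)    [-263 ≡ 23 mod 143]
  = -(143 / 23)    [QR: both ≡ 3 mod 4, sign flips]
  = -(5 / 23)    [143 ≡ 5 mod 23]
  = -(23 / 5)    [QR: 5 ≡ 1 mod 4, sign kept]
  = -(3 / 5)    [23 ≡ 3 mod 5]
  = -(5 / 3)    [QR: 5 ≡ 1 mod 4, sign kept]
  = -(2 / 3)    [5 ≡ 2 mod 3]
  = (1 / 3)    [3 ≡ 3 mod 8 ⇒ (2 / 3) = -1]
  = 1    [(1 / 3) = 1]

1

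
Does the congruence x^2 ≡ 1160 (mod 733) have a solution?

(1160/733)
  = (427/733)    [1160 ≡ 427 mod 733]
  = (733/427)    [QR: 733 ≡ 1 mod 4, sign kept]
  = (306/427)    [733 ≡ 306 mod 427]
  = -(153/427)    [427 ≡ 3 mod 8 ⇒ (2/427) = -1]
  = -(427/153)    [QR: 153 ≡ 1 mod 4, sign kept]
  = -(121/153)    [427 ≡ 121 mod 153]
  = -(153/121)    [QR: 121 ≡ 1 mod 4, sign kept]
  = -(32/121)    [153 ≡ 32 mod 121]
  = -(1/121)    [121 ≡ 1 mod 8 ⇒ (2/121)^5 = +1]
  = -1    [(1/121) = 1]
The Legendre symbol is -1, so x^2 ≡ 1160 (mod 733) has no solution.

no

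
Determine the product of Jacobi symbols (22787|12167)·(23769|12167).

By multiplicativity, (22787·23769|12167) = (22787|12167)·(23769|12167).
First factor (22787|12167):
Reduce the numerator: 22787 ≡ 10620 (mod 12167), so (22787|12167) = (10620|12167).
Factor out 2: 10620 = 2^2·2655. Since 12167 ≡ 7 (mod 8), (2|12167) = +1, and (2|12167)^2 = +1. Now have (2655|12167).
Both 2655 ≡ 3 and 12167 ≡ 3 (mod 4), so reciprocity gives (2655|12167) = -(12167|2655). Reduce: 12167 ≡ 1547 (mod 2655). Now have -(1547|2655).
Both 1547 ≡ 3 and 2655 ≡ 3 (mod 4), so reciprocity gives (1547|2655) = -(2655|1547). Reduce: 2655 ≡ 1108 (mod 1547). Now have (1108|1547).
Factor out 2: 1108 = 2^2·277. Since 1547 ≡ 3 (mod 8), (2|1547) = -1, and (2|1547)^2 = +1. Now have (277|1547).
277 ≡ 1 (mod 4), so quadratic reciprocity gives (277|1547) = (1547|277). Reduce: 1547 ≡ 162 (mod 277). Now have (162|277).
Factor out 2: 162 = 2·81. Since 277 ≡ 5 (mod 8), (2|277) = -1. Now have -(81|277).
81 ≡ 1 (mod 4), so quadratic reciprocity gives (81|277) = (277|81). Reduce: 277 ≡ 34 (mod 81). Now have -(34|81).
Factor out 2: 34 = 2·17. Since 81 ≡ 1 (mod 8), (2|81) = +1. Now have -(17|81).
17 ≡ 1 (mod 4), so quadratic reciprocity gives (17|81) = (81|17). Reduce: 81 ≡ 13 (mod 17). Now have -(13|17).
13 ≡ 1 (mod 4), so quadratic reciprocity gives (13|17) = (17|13). Reduce: 17 ≡ 4 (mod 13). Now have -(4|13).
Factor out 2: 4 = 2^2. Since 13 ≡ 5 (mod 8), (2|13) = -1, and (2|13)^2 = +1. Now have -(1|13).
(1|13) = 1. Collecting the sign factors: -1.
Second factor (23769|12167):
Reduce the numerator: 23769 ≡ 11602 (mod 12167), so (23769|12167) = (11602|12167).
Factor out 2: 11602 = 2·5801. Since 12167 ≡ 7 (mod 8), (2|12167) = +1. Now have (5801|12167).
5801 ≡ 1 (mod 4), so quadratic reciprocity gives (5801|12167) = (12167|5801). Reduce: 12167 ≡ 565 (mod 5801). Now have (565|5801).
565 ≡ 1 (mod 4), so quadratic reciprocity gives (565|5801) = (5801|565). Reduce: 5801 ≡ 151 (mod 565). Now have (151|565).
565 ≡ 1 (mod 4), so quadratic reciprocity gives (151|565) = (565|151). Reduce: 565 ≡ 112 (mod 151). Now have (112|151).
Factor out 2: 112 = 2^4·7. Since 151 ≡ 7 (mod 8), (2|151) = +1, and (2|151)^4 = +1. Now have (7|151).
Both 7 ≡ 3 and 151 ≡ 3 (mod 4), so reciprocity gives (7|151) = -(151|7). Reduce: 151 ≡ 4 (mod 7). Now have -(4|7).
Factor out 2: 4 = 2^2. Since 7 ≡ 7 (mod 8), (2|7) = +1, and (2|7)^2 = +1. Now have -(1|7).
(1|7) = 1. Collecting the sign factors: -1.
Product: (-1)·(-1) = 1.

1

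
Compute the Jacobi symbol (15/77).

77 ≡ 1 (mod 4), so quadratic reciprocity gives (15/77) = (77/15). Reduce: 77 ≡ 2 (mod 15). Now have (2/15).
Factor out 2: 2 = 2. Since 15 ≡ 7 (mod 8), (2/15) = +1. Now have (1/15).
(1/15) = 1. Collecting the sign factors: 1.

1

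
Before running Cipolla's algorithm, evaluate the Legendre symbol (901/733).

1

Reduce the numerator: 901 ≡ 168 (mod 733), so (901/733) = (168/733).
Factor out 2: 168 = 2^3·21. Since 733 ≡ 5 (mod 8), (2/733) = -1, and (2/733)^3 = -1. Now have -(21/733).
21 ≡ 1 (mod 4), so quadratic reciprocity gives (21/733) = (733/21). Reduce: 733 ≡ 19 (mod 21). Now have -(19/21).
21 ≡ 1 (mod 4), so quadratic reciprocity gives (19/21) = (21/19). Reduce: 21 ≡ 2 (mod 19). Now have -(2/19).
Factor out 2: 2 = 2. Since 19 ≡ 3 (mod 8), (2/19) = -1. Now have (1/19).
(1/19) = 1. Collecting the sign factors: 1.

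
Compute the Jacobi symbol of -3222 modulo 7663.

1

(-3222/7663)
  = (4441/7663)    [-3222 ≡ 4441 mod 7663]
  = (7663/4441)    [QR: 4441 ≡ 1 mod 4, sign kept]
  = (3222/4441)    [7663 ≡ 3222 mod 4441]
  = (1611/4441)    [4441 ≡ 1 mod 8 ⇒ (2/4441) = +1]
  = (4441/1611)    [QR: 4441 ≡ 1 mod 4, sign kept]
  = (1219/1611)    [4441 ≡ 1219 mod 1611]
  = -(1611/1219)    [QR: both ≡ 3 mod 4, sign flips]
  = -(392/1219)    [1611 ≡ 392 mod 1219]
  = (49/1219)    [1219 ≡ 3 mod 8 ⇒ (2/1219)^3 = -1]
  = (1219/49)    [QR: 49 ≡ 1 mod 4, sign kept]
  = (43/49)    [1219 ≡ 43 mod 49]
  = (49/43)    [QR: 49 ≡ 1 mod 4, sign kept]
  = (6/43)    [49 ≡ 6 mod 43]
  = -(3/43)    [43 ≡ 3 mod 8 ⇒ (2/43) = -1]
  = (43/3)    [QR: both ≡ 3 mod 4, sign flips]
  = (1/3)    [43 ≡ 1 mod 3]
  = 1    [(1/3) = 1]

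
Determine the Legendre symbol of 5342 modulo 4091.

1

(5342/4091)
  = (1251/4091)    [5342 ≡ 1251 mod 4091]
  = -(4091/1251)    [QR: both ≡ 3 mod 4, sign flips]
  = -(338/1251)    [4091 ≡ 338 mod 1251]
  = (169/1251)    [1251 ≡ 3 mod 8 ⇒ (2/1251) = -1]
  = (1251/169)    [QR: 169 ≡ 1 mod 4, sign kept]
  = (68/169)    [1251 ≡ 68 mod 169]
  = (17/169)    [169 ≡ 1 mod 8 ⇒ (2/169)^2 = +1]
  = (169/17)    [QR: 17 ≡ 1 mod 4, sign kept]
  = (16/17)    [169 ≡ 16 mod 17]
  = (1/17)    [17 ≡ 1 mod 8 ⇒ (2/17)^4 = +1]
  = 1    [(1/17) = 1]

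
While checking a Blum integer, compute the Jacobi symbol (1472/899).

Reduce the numerator: 1472 ≡ 573 (mod 899), so (1472/899) = (573/899).
573 ≡ 1 (mod 4), so quadratic reciprocity gives (573/899) = (899/573). Reduce: 899 ≡ 326 (mod 573). Now have (326/573).
Factor out 2: 326 = 2·163. Since 573 ≡ 5 (mod 8), (2/573) = -1. Now have -(163/573).
573 ≡ 1 (mod 4), so quadratic reciprocity gives (163/573) = (573/163). Reduce: 573 ≡ 84 (mod 163). Now have -(84/163).
Factor out 2: 84 = 2^2·21. Since 163 ≡ 3 (mod 8), (2/163) = -1, and (2/163)^2 = +1. Now have -(21/163).
21 ≡ 1 (mod 4), so quadratic reciprocity gives (21/163) = (163/21). Reduce: 163 ≡ 16 (mod 21). Now have -(16/21).
Factor out 2: 16 = 2^4. Since 21 ≡ 5 (mod 8), (2/21) = -1, and (2/21)^4 = +1. Now have -(1/21).
(1/21) = 1. Collecting the sign factors: -1.

-1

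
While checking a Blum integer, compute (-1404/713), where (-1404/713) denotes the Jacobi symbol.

(-1404/713)
  = (1404/713)    [713 ≡ 1 mod 4 ⇒ (-1/713) = +1]
  = (691/713)    [1404 ≡ 691 mod 713]
  = (713/691)    [QR: 713 ≡ 1 mod 4, sign kept]
  = (22/691)    [713 ≡ 22 mod 691]
  = -(11/691)    [691 ≡ 3 mod 8 ⇒ (2/691) = -1]
  = (691/11)    [QR: both ≡ 3 mod 4, sign flips]
  = (9/11)    [691 ≡ 9 mod 11]
  = (11/9)    [QR: 9 ≡ 1 mod 4, sign kept]
  = (2/9)    [11 ≡ 2 mod 9]
  = (1/9)    [9 ≡ 1 mod 8 ⇒ (2/9) = +1]
  = 1    [(1/9) = 1]

1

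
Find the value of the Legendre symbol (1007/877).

Reduce the numerator: 1007 ≡ 130 (mod 877), so (1007/877) = (130/877).
Factor out 2: 130 = 2·65. Since 877 ≡ 5 (mod 8), (2/877) = -1. Now have -(65/877).
65 ≡ 1 (mod 4), so quadratic reciprocity gives (65/877) = (877/65). Reduce: 877 ≡ 32 (mod 65). Now have -(32/65).
Factor out 2: 32 = 2^5. Since 65 ≡ 1 (mod 8), (2/65) = +1, and (2/65)^5 = +1. Now have -(1/65).
(1/65) = 1. Collecting the sign factors: -1.

-1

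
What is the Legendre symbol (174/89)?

(174/89)
  = (85/89)    [174 ≡ 85 mod 89]
  = (89/85)    [QR: 85 ≡ 1 mod 4, sign kept]
  = (4/85)    [89 ≡ 4 mod 85]
  = (1/85)    [85 ≡ 5 mod 8 ⇒ (2/85)^2 = +1]
  = 1    [(1/85) = 1]

1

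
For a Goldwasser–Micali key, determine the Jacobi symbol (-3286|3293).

Reduce the numerator: -3286 ≡ 7 (mod 3293), so (-3286|3293) = (7|3293).
3293 ≡ 1 (mod 4), so quadratic reciprocity gives (7|3293) = (3293|7). Reduce: 3293 ≡ 3 (mod 7). Now have (3|7).
Both 3 ≡ 3 and 7 ≡ 3 (mod 4), so reciprocity gives (3|7) = -(7|3). Reduce: 7 ≡ 1 (mod 3). Now have -(1|3).
(1|3) = 1. Collecting the sign factors: -1.

-1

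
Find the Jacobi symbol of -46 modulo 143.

Pull out -1: (-46|143) = (-1|143)·(46|143). Since 143 ≡ 3 (mod 4), (-1|143) = -1. Now have -(46|143).
Factor out 2: 46 = 2·23. Since 143 ≡ 7 (mod 8), (2|143) = +1. Now have -(23|143).
Both 23 ≡ 3 and 143 ≡ 3 (mod 4), so reciprocity gives (23|143) = -(143|23). Reduce: 143 ≡ 5 (mod 23). Now have (5|23).
5 ≡ 1 (mod 4), so quadratic reciprocity gives (5|23) = (23|5). Reduce: 23 ≡ 3 (mod 5). Now have (3|5).
5 ≡ 1 (mod 4), so quadratic reciprocity gives (3|5) = (5|3). Reduce: 5 ≡ 2 (mod 3). Now have (2|3).
Factor out 2: 2 = 2. Since 3 ≡ 3 (mod 8), (2|3) = -1. Now have -(1|3).
(1|3) = 1. Collecting the sign factors: -1.

-1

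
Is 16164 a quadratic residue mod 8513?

yes

Reduce the numerator: 16164 ≡ 7651 (mod 8513), so (16164|8513) = (7651|8513).
8513 ≡ 1 (mod 4), so quadratic reciprocity gives (7651|8513) = (8513|7651). Reduce: 8513 ≡ 862 (mod 7651). Now have (862|7651).
Factor out 2: 862 = 2·431. Since 7651 ≡ 3 (mod 8), (2|7651) = -1. Now have -(431|7651).
Both 431 ≡ 3 and 7651 ≡ 3 (mod 4), so reciprocity gives (431|7651) = -(7651|431). Reduce: 7651 ≡ 324 (mod 431). Now have (324|431).
Factor out 2: 324 = 2^2·81. Since 431 ≡ 7 (mod 8), (2|431) = +1, and (2|431)^2 = +1. Now have (81|431).
81 ≡ 1 (mod 4), so quadratic reciprocity gives (81|431) = (431|81). Reduce: 431 ≡ 26 (mod 81). Now have (26|81).
Factor out 2: 26 = 2·13. Since 81 ≡ 1 (mod 8), (2|81) = +1. Now have (13|81).
13 ≡ 1 (mod 4), so quadratic reciprocity gives (13|81) = (81|13). Reduce: 81 ≡ 3 (mod 13). Now have (3|13).
13 ≡ 1 (mod 4), so quadratic reciprocity gives (3|13) = (13|3). Reduce: 13 ≡ 1 (mod 3). Now have (1|3).
(1|3) = 1. Collecting the sign factors: 1.
(16164|8513) = 1, and 8513 is prime, so 16164 is a quadratic residue mod 8513.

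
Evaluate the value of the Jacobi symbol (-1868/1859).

Reduce the numerator: -1868 ≡ 1850 (mod 1859), so (-1868/1859) = (1850/1859).
Factor out 2: 1850 = 2·925. Since 1859 ≡ 3 (mod 8), (2/1859) = -1. Now have -(925/1859).
925 ≡ 1 (mod 4), so quadratic reciprocity gives (925/1859) = (1859/925). Reduce: 1859 ≡ 9 (mod 925). Now have -(9/925).
9 ≡ 1 (mod 4), so quadratic reciprocity gives (9/925) = (925/9). Reduce: 925 ≡ 7 (mod 9). Now have -(7/9).
9 ≡ 1 (mod 4), so quadratic reciprocity gives (7/9) = (9/7). Reduce: 9 ≡ 2 (mod 7). Now have -(2/7).
Factor out 2: 2 = 2. Since 7 ≡ 7 (mod 8), (2/7) = +1. Now have -(1/7).
(1/7) = 1. Collecting the sign factors: -1.

-1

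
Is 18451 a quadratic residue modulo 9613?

no

Reduce the numerator: 18451 ≡ 8838 (mod 9613), so (18451|9613) = (8838|9613).
Factor out 2: 8838 = 2·4419. Since 9613 ≡ 5 (mod 8), (2|9613) = -1. Now have -(4419|9613).
9613 ≡ 1 (mod 4), so quadratic reciprocity gives (4419|9613) = (9613|4419). Reduce: 9613 ≡ 775 (mod 4419). Now have -(775|4419).
Both 775 ≡ 3 and 4419 ≡ 3 (mod 4), so reciprocity gives (775|4419) = -(4419|775). Reduce: 4419 ≡ 544 (mod 775). Now have (544|775).
Factor out 2: 544 = 2^5·17. Since 775 ≡ 7 (mod 8), (2|775) = +1, and (2|775)^5 = +1. Now have (17|775).
17 ≡ 1 (mod 4), so quadratic reciprocity gives (17|775) = (775|17). Reduce: 775 ≡ 10 (mod 17). Now have (10|17).
Factor out 2: 10 = 2·5. Since 17 ≡ 1 (mod 8), (2|17) = +1. Now have (5|17).
5 ≡ 1 (mod 4), so quadratic reciprocity gives (5|17) = (17|5). Reduce: 17 ≡ 2 (mod 5). Now have (2|5).
Factor out 2: 2 = 2. Since 5 ≡ 5 (mod 8), (2|5) = -1. Now have -(1|5).
(1|5) = 1. Collecting the sign factors: -1.
The Legendre symbol is -1, so x^2 ≡ 18451 (mod 9613) has no solution.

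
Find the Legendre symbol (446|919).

1

(446|919)
  = (223|919)    [919 ≡ 7 mod 8 ⇒ (2|919) = +1]
  = -(919|223)    [QR: both ≡ 3 mod 4, sign flips]
  = -(27|223)    [919 ≡ 27 mod 223]
  = (223|27)    [QR: both ≡ 3 mod 4, sign flips]
  = (7|27)    [223 ≡ 7 mod 27]
  = -(27|7)    [QR: both ≡ 3 mod 4, sign flips]
  = -(6|7)    [27 ≡ 6 mod 7]
  = -(3|7)    [7 ≡ 7 mod 8 ⇒ (2|7) = +1]
  = (7|3)    [QR: both ≡ 3 mod 4, sign flips]
  = (1|3)    [7 ≡ 1 mod 3]
  = 1    [(1|3) = 1]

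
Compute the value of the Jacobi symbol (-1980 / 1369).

1

Pull out -1: (-1980 / 1369) = (-1 / 1369)·(1980 / 1369). Since 1369 ≡ 1 (mod 4), (-1 / 1369) = +1. Now have (1980 / 1369).
Reduce the numerator: 1980 ≡ 611 (mod 1369), so (1980 / 1369) = (611 / 1369).
1369 ≡ 1 (mod 4), so quadratic reciprocity gives (611 / 1369) = (1369 / 611). Reduce: 1369 ≡ 147 (mod 611). Now have (147 / 611).
Both 147 ≡ 3 and 611 ≡ 3 (mod 4), so reciprocity gives (147 / 611) = -(611 / 147). Reduce: 611 ≡ 23 (mod 147). Now have -(23 / 147).
Both 23 ≡ 3 and 147 ≡ 3 (mod 4), so reciprocity gives (23 / 147) = -(147 / 23). Reduce: 147 ≡ 9 (mod 23). Now have (9 / 23).
9 ≡ 1 (mod 4), so quadratic reciprocity gives (9 / 23) = (23 / 9). Reduce: 23 ≡ 5 (mod 9). Now have (5 / 9).
5 ≡ 1 (mod 4), so quadratic reciprocity gives (5 / 9) = (9 / 5). Reduce: 9 ≡ 4 (mod 5). Now have (4 / 5).
Factor out 2: 4 = 2^2. Since 5 ≡ 5 (mod 8), (2 / 5) = -1, and (2 / 5)^2 = +1. Now have (1 / 5).
(1 / 5) = 1. Collecting the sign factors: 1.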